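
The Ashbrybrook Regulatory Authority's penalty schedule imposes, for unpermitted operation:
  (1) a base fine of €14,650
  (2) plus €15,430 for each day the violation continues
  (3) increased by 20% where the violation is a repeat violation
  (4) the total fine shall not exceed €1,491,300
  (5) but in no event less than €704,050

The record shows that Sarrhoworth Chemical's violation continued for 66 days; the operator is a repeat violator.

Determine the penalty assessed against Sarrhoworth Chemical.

€1,239,636

Per-day component: 66 × €15,430 = €1,018,380
Base plus per-day: €14,650 + €1,018,380 = €1,033,030
Enhancement: 20% of €1,033,030 = €206,606
Enhanced fine: €1,033,030 + €206,606 = €1,239,636
Cap at €1,491,300: €1,239,636 is within the cap, no reduction.
Minimum €704,050: €1,239,636 meets the minimum, no increase.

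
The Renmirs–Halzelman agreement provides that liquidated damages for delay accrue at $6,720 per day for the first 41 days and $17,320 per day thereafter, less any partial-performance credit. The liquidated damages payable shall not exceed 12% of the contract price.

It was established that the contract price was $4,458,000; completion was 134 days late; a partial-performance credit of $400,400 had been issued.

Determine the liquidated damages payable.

$534,960

First 41 days: 41 × $6,720 = $275,520
Remaining days: (134 − 41) × $17,320 = $1,610,760
Accrued per-day damages: $275,520 + $1,610,760 = $1,886,280
Less partial-performance credit: $1,886,280 − $400,400 = $1,485,880
Cap: 12% of $4,458,000 = $534,960
Cap at $534,960: $1,485,880 exceeds the cap → $534,960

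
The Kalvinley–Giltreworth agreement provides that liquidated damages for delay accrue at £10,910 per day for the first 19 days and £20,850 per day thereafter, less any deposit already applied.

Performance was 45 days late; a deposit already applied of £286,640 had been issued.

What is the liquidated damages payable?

First 19 days: 19 × £10,910 = £207,290
Remaining days: (45 − 19) × £20,850 = £542,100
Accrued per-day damages: £207,290 + £542,100 = £749,390
Less deposit already applied: £749,390 − £286,640 = £462,750

£462,750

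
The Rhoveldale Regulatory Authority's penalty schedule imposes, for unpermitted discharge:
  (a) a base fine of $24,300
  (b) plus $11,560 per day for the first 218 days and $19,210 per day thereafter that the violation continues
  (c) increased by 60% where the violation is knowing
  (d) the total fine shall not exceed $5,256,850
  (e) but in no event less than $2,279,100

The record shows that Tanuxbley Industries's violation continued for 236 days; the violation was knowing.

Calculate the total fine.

$4,624,256

First 218 days: 218 × $11,560 = $2,520,080
Remaining days: (236 − 218) × $19,210 = $345,780
Per-day component: $2,520,080 + $345,780 = $2,865,860
Base plus per-day: $24,300 + $2,865,860 = $2,890,160
Enhancement: 60% of $2,890,160 = $1,734,096
Enhanced fine: $2,890,160 + $1,734,096 = $4,624,256
Cap at $5,256,850: $4,624,256 is within the cap, no reduction.
Minimum $2,279,100: $4,624,256 meets the minimum, no increase.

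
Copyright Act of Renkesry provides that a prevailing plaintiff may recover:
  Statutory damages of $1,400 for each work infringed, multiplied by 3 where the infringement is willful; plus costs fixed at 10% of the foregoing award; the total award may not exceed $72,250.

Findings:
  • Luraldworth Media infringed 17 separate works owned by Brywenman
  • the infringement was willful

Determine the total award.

Award: $72,250

Statutory damages: 17 × $1,400 = $23,800
Trebled: 3 × $23,800 = $71,400
Costs: 10% of $71,400 = $7,140
Award plus costs: $71,400 + $7,140 = $78,540
Cap at $72,250: $78,540 exceeds the cap → $72,250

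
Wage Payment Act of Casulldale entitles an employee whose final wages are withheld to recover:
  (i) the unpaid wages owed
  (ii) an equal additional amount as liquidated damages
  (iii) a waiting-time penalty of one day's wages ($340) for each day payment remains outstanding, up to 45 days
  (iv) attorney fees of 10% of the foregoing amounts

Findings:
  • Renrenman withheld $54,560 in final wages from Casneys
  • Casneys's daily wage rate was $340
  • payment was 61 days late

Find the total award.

Liquidated damages (equal amount): $54,560
Penalty days: min(61, 45) = 45
Waiting-time penalty: 45 × $340 = $15,300
Subtotal: $54,560 + $54,560 + $15,300 = $124,420
Attorney fees: 10% of $124,420 = $12,442
Total award: $124,420 + $12,442 = $136,862

Total award: $136,862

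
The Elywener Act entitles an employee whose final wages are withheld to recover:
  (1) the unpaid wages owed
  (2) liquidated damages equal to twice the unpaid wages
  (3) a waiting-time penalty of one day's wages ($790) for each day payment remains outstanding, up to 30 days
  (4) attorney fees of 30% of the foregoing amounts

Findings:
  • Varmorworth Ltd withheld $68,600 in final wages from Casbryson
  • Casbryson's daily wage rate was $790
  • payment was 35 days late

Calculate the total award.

Doubled: 2 × $68,600 = $137,200
Penalty days: min(35, 30) = 30
Waiting-time penalty: 30 × $790 = $23,700
Subtotal: $68,600 + $137,200 + $23,700 = $229,500
Attorney fees: 30% of $229,500 = $68,850
Total award: $229,500 + $68,850 = $298,350

$298,350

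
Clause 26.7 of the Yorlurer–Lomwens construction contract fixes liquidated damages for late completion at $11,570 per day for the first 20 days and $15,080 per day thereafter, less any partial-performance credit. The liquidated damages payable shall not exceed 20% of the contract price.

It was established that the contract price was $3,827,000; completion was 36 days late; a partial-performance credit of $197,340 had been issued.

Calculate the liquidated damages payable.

First 20 days: 20 × $11,570 = $231,400
Remaining days: (36 − 20) × $15,080 = $241,280
Accrued per-day damages: $231,400 + $241,280 = $472,680
Less partial-performance credit: $472,680 − $197,340 = $275,340
Cap: 20% of $3,827,000 = $765,400
Cap at $765,400: $275,340 is within the cap, no reduction.

$275,340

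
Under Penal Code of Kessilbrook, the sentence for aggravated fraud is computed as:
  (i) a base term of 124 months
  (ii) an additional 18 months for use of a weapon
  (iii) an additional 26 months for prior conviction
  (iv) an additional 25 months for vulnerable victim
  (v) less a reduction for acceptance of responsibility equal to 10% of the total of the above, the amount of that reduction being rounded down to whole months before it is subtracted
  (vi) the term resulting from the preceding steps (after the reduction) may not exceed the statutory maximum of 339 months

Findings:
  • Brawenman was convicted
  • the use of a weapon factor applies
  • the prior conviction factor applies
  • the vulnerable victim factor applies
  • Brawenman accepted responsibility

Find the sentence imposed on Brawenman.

Use of a weapon enhancement: +18 months
Prior conviction enhancement: +26 months
Vulnerable victim enhancement: +25 months
Adjusted term: 124 months + 18 months + 26 months + 25 months = 193 months
Acceptance of responsibility reduction: 10% of 193 months = 19 months (rounded down)
After reduction: 193 − 19 = 174 months
Cap at 339 months: 174 months is within the cap, no reduction.

174 months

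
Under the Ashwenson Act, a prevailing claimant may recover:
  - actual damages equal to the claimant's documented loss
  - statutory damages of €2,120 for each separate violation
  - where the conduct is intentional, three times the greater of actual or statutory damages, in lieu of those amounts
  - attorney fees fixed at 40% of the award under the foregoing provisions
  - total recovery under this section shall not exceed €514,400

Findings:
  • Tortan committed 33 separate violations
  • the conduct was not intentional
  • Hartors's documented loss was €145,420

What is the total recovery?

Total recovery: €301,532

Statutory damages: 33 × €2,120 = €69,960
Conduct not intentional: the in-lieu enhancement does not apply.
Actual plus statutory damages: €145,420 + €69,960 = €215,380
Attorney fees: 40% of €215,380 = €86,152
Total before cap: €215,380 + €86,152 = €301,532
Cap at €514,400: €301,532 is within the cap, no reduction.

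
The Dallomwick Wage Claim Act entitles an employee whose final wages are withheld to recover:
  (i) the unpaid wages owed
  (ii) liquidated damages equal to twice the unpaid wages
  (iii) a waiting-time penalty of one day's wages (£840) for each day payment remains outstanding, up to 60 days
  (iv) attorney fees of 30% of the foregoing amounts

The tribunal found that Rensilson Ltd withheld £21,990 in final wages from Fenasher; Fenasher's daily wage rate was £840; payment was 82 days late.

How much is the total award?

£151,281

Doubled: 2 × £21,990 = £43,980
Penalty days: min(82, 60) = 60
Waiting-time penalty: 60 × £840 = £50,400
Subtotal: £21,990 + £43,980 + £50,400 = £116,370
Attorney fees: 30% of £116,370 = £34,911
Total award: £116,370 + £34,911 = £151,281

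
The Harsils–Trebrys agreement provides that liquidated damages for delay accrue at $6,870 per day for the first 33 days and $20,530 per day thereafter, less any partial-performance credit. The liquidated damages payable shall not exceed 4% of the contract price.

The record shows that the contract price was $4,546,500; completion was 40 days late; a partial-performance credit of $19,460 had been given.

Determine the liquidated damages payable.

First 33 days: 33 × $6,870 = $226,710
Remaining days: (40 − 33) × $20,530 = $143,710
Accrued per-day damages: $226,710 + $143,710 = $370,420
Less partial-performance credit: $370,420 − $19,460 = $350,960
Cap: 4% of $4,546,500 = $181,860
Cap at $181,860: $350,960 exceeds the cap → $181,860

$181,860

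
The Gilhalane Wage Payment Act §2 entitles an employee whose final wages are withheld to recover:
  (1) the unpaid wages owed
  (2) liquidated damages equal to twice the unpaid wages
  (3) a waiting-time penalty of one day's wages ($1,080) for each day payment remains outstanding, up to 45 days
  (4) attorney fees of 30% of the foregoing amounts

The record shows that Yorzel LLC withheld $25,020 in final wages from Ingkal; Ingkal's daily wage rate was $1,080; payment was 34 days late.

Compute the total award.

$145,314

Doubled: 2 × $25,020 = $50,040
Penalty days: min(34, 45) = 34
Waiting-time penalty: 34 × $1,080 = $36,720
Subtotal: $25,020 + $50,040 + $36,720 = $111,780
Attorney fees: 30% of $111,780 = $33,534
Total award: $111,780 + $33,534 = $145,314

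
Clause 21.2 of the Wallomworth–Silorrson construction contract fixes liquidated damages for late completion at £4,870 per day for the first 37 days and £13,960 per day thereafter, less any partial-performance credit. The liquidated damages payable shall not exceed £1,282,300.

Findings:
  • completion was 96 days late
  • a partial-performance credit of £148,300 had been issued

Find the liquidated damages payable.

First 37 days: 37 × £4,870 = £180,190
Remaining days: (96 − 37) × £13,960 = £823,640
Accrued per-day damages: £180,190 + £823,640 = £1,003,830
Less partial-performance credit: £1,003,830 − £148,300 = £855,530
Cap at £1,282,300: £855,530 is within the cap, no reduction.

£855,530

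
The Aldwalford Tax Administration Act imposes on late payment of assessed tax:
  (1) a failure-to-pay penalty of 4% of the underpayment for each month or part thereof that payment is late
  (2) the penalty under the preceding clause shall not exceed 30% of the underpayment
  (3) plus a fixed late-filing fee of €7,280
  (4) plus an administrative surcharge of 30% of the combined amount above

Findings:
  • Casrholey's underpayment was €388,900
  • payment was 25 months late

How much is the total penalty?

€161,135

Accrued rate: 4% × 25 = 100%, capped at 30% → 30%
Failure-to-pay penalty: 30% of €388,900 = €116,670
Penalty before surcharge: €116,670 + €7,280 = €123,950
Administrative surcharge: 30% of €123,950 = €37,185
Total penalty: €123,950 + €37,185 = €161,135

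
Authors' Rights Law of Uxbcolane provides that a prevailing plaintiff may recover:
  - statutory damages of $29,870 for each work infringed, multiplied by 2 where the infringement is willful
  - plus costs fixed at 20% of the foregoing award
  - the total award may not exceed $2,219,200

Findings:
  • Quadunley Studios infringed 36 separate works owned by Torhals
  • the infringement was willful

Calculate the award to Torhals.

Statutory damages: 36 × $29,870 = $1,075,320
Doubled: 2 × $1,075,320 = $2,150,640
Costs: 20% of $2,150,640 = $430,128
Award plus costs: $2,150,640 + $430,128 = $2,580,768
Cap at $2,219,200: $2,580,768 exceeds the cap → $2,219,200

$2,219,200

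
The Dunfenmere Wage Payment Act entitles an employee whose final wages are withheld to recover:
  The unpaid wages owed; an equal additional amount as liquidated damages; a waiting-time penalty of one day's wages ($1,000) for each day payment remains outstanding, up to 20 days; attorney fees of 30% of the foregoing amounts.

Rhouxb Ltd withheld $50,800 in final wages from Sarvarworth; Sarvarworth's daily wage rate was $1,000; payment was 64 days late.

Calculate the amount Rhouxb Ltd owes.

$158,080

Liquidated damages (equal amount): $50,800
Penalty days: min(64, 20) = 20
Waiting-time penalty: 20 × $1,000 = $20,000
Subtotal: $50,800 + $50,800 + $20,000 = $121,600
Attorney fees: 30% of $121,600 = $36,480
Total award: $121,600 + $36,480 = $158,080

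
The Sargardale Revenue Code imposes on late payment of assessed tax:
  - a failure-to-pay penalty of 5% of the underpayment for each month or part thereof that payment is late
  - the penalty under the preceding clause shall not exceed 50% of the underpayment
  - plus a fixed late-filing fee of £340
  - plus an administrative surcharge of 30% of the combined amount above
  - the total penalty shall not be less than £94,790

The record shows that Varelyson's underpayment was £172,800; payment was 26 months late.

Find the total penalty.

Accrued rate: 5% × 26 = 130%, capped at 50% → 50%
Failure-to-pay penalty: 50% of £172,800 = £86,400
Penalty before surcharge: £86,400 + £340 = £86,740
Administrative surcharge: 30% of £86,740 = £26,022
Total penalty: £86,740 + £26,022 = £112,762
Minimum £94,790: £112,762 meets the minimum, no increase.

£112,762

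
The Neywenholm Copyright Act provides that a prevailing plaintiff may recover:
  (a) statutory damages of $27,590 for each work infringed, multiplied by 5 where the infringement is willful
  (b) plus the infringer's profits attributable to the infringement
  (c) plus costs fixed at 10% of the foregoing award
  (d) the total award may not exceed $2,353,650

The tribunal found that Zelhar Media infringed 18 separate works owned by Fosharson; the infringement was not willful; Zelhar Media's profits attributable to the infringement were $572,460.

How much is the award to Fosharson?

Statutory damages: 18 × $27,590 = $496,620
Infringement not willful: no ×5 enhancement.
Combined award: $496,620 + $572,460 = $1,069,080
Costs: 10% of $1,069,080 = $106,908
Award plus costs: $1,069,080 + $106,908 = $1,175,988
Cap at $2,353,650: $1,175,988 is within the cap, no reduction.

$1,175,988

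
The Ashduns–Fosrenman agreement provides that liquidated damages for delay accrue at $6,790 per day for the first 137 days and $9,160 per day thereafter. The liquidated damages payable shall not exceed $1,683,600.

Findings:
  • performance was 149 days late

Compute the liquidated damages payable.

$1,040,150

First 137 days: 137 × $6,790 = $930,230
Remaining days: (149 − 137) × $9,160 = $109,920
Accrued per-day damages: $930,230 + $109,920 = $1,040,150
Cap at $1,683,600: $1,040,150 is within the cap, no reduction.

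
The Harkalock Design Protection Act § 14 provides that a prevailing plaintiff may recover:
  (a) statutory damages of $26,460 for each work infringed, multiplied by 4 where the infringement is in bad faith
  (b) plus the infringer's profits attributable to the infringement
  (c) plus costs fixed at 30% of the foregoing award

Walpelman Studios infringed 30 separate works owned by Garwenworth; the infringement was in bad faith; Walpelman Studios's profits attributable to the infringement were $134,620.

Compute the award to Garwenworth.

Statutory damages: 30 × $26,460 = $793,800
Multiplied by 4: 4 × $793,800 = $3,175,200
Combined award: $3,175,200 + $134,620 = $3,309,820
Costs: 30% of $3,309,820 = $992,946
Award plus costs: $3,309,820 + $992,946 = $4,302,766

$4,302,766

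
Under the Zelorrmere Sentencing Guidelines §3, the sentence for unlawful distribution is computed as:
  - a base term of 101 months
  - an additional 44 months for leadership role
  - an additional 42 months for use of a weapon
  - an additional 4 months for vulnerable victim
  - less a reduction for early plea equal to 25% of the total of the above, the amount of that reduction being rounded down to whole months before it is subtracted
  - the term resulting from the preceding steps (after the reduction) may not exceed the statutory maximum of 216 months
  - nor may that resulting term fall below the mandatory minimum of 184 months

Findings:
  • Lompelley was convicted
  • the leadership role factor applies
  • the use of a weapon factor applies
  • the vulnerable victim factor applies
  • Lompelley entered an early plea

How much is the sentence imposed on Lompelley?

184 months

Leadership role enhancement: +44 months
Use of a weapon enhancement: +42 months
Vulnerable victim enhancement: +4 months
Adjusted term: 101 months + 44 months + 42 months + 4 months = 191 months
Early plea reduction: 25% of 191 months = 47 months (rounded down)
After reduction: 191 − 47 = 144 months
Cap at 216 months: 144 months is within the cap, no reduction.
Minimum 184 months: 144 months is below the minimum → 184 months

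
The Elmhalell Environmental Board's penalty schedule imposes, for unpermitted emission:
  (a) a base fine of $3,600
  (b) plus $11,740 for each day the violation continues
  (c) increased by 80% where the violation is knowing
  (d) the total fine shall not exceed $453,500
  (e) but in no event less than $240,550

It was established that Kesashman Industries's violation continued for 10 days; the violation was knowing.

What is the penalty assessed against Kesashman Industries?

$240,550

Per-day component: 10 × $11,740 = $117,400
Base plus per-day: $3,600 + $117,400 = $121,000
Enhancement: 80% of $121,000 = $96,800
Enhanced fine: $121,000 + $96,800 = $217,800
Cap at $453,500: $217,800 is within the cap, no reduction.
Minimum $240,550: $217,800 is below the minimum → $240,550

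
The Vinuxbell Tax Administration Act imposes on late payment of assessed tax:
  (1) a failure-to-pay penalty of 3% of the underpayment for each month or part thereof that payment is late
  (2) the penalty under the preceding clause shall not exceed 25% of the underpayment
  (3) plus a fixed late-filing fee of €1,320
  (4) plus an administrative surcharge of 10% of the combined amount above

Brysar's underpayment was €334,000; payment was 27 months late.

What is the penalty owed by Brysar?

Accrued rate: 3% × 27 = 81%, capped at 25% → 25%
Failure-to-pay penalty: 25% of €334,000 = €83,500
Penalty before surcharge: €83,500 + €1,320 = €84,820
Administrative surcharge: 10% of €84,820 = €8,482
Total penalty: €84,820 + €8,482 = €93,302

€93,302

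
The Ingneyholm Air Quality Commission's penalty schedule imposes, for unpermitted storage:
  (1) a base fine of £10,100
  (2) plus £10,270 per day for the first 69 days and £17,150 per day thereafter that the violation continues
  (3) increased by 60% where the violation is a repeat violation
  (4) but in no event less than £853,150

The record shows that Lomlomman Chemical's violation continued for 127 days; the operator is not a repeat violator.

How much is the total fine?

First 69 days: 69 × £10,270 = £708,630
Remaining days: (127 − 69) × £17,150 = £994,700
Per-day component: £708,630 + £994,700 = £1,703,330
Base plus per-day: £10,100 + £1,703,330 = £1,713,430
The operator is not a repeat violator: no 60% increase.
Minimum £853,150: £1,713,430 meets the minimum, no increase.

£1,713,430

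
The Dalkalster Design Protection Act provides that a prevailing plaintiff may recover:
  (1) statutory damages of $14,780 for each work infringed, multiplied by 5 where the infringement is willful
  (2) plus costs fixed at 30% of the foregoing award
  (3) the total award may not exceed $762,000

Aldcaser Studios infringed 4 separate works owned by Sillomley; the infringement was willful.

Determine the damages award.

$384,280

Statutory damages: 4 × $14,780 = $59,120
Multiplied by 5: 5 × $59,120 = $295,600
Costs: 30% of $295,600 = $88,680
Award plus costs: $295,600 + $88,680 = $384,280
Cap at $762,000: $384,280 is within the cap, no reduction.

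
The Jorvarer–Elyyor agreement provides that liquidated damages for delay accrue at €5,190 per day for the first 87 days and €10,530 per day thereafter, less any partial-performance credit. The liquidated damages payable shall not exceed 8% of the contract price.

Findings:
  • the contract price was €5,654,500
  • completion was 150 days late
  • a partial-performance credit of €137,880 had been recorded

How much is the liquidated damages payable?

€452,360

First 87 days: 87 × €5,190 = €451,530
Remaining days: (150 − 87) × €10,530 = €663,390
Accrued per-day damages: €451,530 + €663,390 = €1,114,920
Less partial-performance credit: €1,114,920 − €137,880 = €977,040
Cap: 8% of €5,654,500 = €452,360
Cap at €452,360: €977,040 exceeds the cap → €452,360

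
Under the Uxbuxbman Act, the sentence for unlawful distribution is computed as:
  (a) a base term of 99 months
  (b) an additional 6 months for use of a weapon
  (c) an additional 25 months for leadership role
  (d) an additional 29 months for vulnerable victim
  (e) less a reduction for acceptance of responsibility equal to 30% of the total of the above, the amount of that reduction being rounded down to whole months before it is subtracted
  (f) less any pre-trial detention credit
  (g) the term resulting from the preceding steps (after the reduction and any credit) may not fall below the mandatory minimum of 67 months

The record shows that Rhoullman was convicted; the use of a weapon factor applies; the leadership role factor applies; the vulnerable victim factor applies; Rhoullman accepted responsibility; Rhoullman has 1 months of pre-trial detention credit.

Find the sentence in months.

Use of a weapon enhancement: +6 months
Leadership role enhancement: +25 months
Vulnerable victim enhancement: +29 months
Adjusted term: 99 months + 6 months + 25 months + 29 months = 159 months
Acceptance of responsibility reduction: 30% of 159 months = 47 months (rounded down)
After reduction: 159 − 47 = 112 months
Less pre-trial detention credit: 112 months − 1 months = 111 months
Minimum 67 months: 111 months meets the minimum, no increase.

111 months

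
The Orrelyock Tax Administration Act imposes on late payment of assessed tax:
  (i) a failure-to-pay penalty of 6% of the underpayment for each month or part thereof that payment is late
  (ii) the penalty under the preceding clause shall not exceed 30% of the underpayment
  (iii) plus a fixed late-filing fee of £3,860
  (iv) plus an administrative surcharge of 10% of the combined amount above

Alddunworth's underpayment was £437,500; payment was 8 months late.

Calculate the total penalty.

Accrued rate: 6% × 8 = 48%, capped at 30% → 30%
Failure-to-pay penalty: 30% of £437,500 = £131,250
Penalty before surcharge: £131,250 + £3,860 = £135,110
Administrative surcharge: 10% of £135,110 = £13,511
Total penalty: £135,110 + £13,511 = £148,621

£148,621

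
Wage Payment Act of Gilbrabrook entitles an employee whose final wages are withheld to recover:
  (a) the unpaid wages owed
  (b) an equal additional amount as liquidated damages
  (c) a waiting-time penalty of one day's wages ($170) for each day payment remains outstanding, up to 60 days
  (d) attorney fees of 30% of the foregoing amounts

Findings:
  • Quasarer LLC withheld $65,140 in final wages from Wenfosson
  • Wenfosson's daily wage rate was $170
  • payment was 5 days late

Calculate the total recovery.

Total award: $170,469

Liquidated damages (equal amount): $65,140
Penalty days: min(5, 60) = 5
Waiting-time penalty: 5 × $170 = $850
Subtotal: $65,140 + $65,140 + $850 = $131,130
Attorney fees: 30% of $131,130 = $39,339
Total award: $131,130 + $39,339 = $170,469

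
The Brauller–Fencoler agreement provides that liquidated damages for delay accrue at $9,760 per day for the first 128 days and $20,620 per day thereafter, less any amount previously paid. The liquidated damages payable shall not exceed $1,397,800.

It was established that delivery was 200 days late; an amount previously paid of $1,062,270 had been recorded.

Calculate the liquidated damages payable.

First 128 days: 128 × $9,760 = $1,249,280
Remaining days: (200 − 128) × $20,620 = $1,484,640
Accrued per-day damages: $1,249,280 + $1,484,640 = $2,733,920
Less amount previously paid: $2,733,920 − $1,062,270 = $1,671,650
Cap at $1,397,800: $1,671,650 exceeds the cap → $1,397,800

Liquidated damages: $1,397,800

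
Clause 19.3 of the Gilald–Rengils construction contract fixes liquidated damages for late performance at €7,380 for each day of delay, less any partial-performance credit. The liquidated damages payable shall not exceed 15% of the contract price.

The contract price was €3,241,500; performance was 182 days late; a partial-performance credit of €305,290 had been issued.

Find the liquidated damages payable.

€486,225

Per-day damages: 182 × €7,380 = €1,343,160
Less partial-performance credit: €1,343,160 − €305,290 = €1,037,870
Cap: 15% of €3,241,500 = €486,225
Cap at €486,225: €1,037,870 exceeds the cap → €486,225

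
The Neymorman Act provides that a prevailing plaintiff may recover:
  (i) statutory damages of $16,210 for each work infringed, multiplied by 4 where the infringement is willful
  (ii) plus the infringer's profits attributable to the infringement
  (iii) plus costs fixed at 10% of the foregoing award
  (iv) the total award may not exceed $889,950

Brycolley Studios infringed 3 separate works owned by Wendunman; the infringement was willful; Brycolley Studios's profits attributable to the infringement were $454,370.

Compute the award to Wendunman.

$713,779

Statutory damages: 3 × $16,210 = $48,630
Multiplied by 4: 4 × $48,630 = $194,520
Combined award: $194,520 + $454,370 = $648,890
Costs: 10% of $648,890 = $64,889
Award plus costs: $648,890 + $64,889 = $713,779
Cap at $889,950: $713,779 is within the cap, no reduction.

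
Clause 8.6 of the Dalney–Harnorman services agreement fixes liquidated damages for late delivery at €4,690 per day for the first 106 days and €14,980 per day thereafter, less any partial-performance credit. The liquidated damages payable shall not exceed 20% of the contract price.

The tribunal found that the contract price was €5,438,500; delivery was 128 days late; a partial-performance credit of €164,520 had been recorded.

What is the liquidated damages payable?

First 106 days: 106 × €4,690 = €497,140
Remaining days: (128 − 106) × €14,980 = €329,560
Accrued per-day damages: €497,140 + €329,560 = €826,700
Less partial-performance credit: €826,700 − €164,520 = €662,180
Cap: 20% of €5,438,500 = €1,087,700
Cap at €1,087,700: €662,180 is within the cap, no reduction.

€662,180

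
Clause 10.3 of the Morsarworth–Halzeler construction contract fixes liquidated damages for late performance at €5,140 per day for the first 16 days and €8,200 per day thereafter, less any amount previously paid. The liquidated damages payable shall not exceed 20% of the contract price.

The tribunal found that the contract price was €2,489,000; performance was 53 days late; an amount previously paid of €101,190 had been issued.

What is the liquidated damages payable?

First 16 days: 16 × €5,140 = €82,240
Remaining days: (53 − 16) × €8,200 = €303,400
Accrued per-day damages: €82,240 + €303,400 = €385,640
Less amount previously paid: €385,640 − €101,190 = €284,450
Cap: 20% of €2,489,000 = €497,800
Cap at €497,800: €284,450 is within the cap, no reduction.

€284,450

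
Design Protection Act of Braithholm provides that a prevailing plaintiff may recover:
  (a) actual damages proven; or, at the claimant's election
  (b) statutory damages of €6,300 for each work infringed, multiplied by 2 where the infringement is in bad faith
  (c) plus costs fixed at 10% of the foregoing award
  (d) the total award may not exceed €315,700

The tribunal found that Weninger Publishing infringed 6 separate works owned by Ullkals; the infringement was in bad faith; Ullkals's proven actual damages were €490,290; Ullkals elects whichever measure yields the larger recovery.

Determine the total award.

Statutory damages: 6 × €6,300 = €37,800
Doubled: 2 × €37,800 = €75,600
Greater of actual damages (€490,290) or enhanced statutory damages (€75,600): €490,290
Costs: 10% of €490,290 = €49,029
Award plus costs: €490,290 + €49,029 = €539,319
Cap at €315,700: €539,319 exceeds the cap → €315,700

€315,700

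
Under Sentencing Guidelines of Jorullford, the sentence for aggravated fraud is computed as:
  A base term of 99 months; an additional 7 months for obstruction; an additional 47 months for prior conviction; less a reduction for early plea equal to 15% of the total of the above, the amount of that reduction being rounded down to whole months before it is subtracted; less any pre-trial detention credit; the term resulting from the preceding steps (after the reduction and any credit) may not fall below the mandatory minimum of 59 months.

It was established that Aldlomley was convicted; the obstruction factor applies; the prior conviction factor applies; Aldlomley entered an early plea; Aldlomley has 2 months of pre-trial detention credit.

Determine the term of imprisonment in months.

Obstruction enhancement: +7 months
Prior conviction enhancement: +47 months
Adjusted term: 99 months + 7 months + 47 months = 153 months
Early plea reduction: 15% of 153 months = 22 months (rounded down)
After reduction: 153 − 22 = 131 months
Less pre-trial detention credit: 131 months − 2 months = 129 months
Minimum 59 months: 129 months meets the minimum, no increase.

129 months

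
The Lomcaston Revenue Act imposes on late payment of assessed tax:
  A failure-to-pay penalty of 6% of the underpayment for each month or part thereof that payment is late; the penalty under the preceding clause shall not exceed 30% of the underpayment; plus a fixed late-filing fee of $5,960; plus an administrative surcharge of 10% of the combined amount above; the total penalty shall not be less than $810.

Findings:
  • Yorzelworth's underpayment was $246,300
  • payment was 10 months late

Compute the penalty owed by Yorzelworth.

Accrued rate: 6% × 10 = 60%, capped at 30% → 30%
Failure-to-pay penalty: 30% of $246,300 = $73,890
Penalty before surcharge: $73,890 + $5,960 = $79,850
Administrative surcharge: 10% of $79,850 = $7,985
Total penalty: $79,850 + $7,985 = $87,835
Minimum $810: $87,835 meets the minimum, no increase.

$87,835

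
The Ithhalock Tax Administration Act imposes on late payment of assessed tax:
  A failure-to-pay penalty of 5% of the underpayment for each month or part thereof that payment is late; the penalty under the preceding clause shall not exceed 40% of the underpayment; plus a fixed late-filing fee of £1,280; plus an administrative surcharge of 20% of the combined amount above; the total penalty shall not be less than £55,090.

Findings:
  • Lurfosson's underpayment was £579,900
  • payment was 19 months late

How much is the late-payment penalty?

Penalty: £279,888

Accrued rate: 5% × 19 = 95%, capped at 40% → 40%
Failure-to-pay penalty: 40% of £579,900 = £231,960
Penalty before surcharge: £231,960 + £1,280 = £233,240
Administrative surcharge: 20% of £233,240 = £46,648
Total penalty: £233,240 + £46,648 = £279,888
Minimum £55,090: £279,888 meets the minimum, no increase.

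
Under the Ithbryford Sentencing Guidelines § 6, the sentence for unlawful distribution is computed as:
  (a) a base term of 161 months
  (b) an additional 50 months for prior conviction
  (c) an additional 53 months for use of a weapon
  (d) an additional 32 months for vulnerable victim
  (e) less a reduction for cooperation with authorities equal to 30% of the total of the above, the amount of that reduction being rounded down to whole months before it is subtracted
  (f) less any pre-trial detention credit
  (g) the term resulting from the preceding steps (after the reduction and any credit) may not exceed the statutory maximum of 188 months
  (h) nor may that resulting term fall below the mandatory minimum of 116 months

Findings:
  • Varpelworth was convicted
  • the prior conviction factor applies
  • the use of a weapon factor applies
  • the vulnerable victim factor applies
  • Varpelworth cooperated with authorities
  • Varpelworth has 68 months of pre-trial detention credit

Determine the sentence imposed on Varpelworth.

140 months

Prior conviction enhancement: +50 months
Use of a weapon enhancement: +53 months
Vulnerable victim enhancement: +32 months
Adjusted term: 161 months + 50 months + 53 months + 32 months = 296 months
Cooperation with authorities reduction: 30% of 296 months = 88 months (rounded down)
After reduction: 296 − 88 = 208 months
Less pre-trial detention credit: 208 months − 68 months = 140 months
Cap at 188 months: 140 months is within the cap, no reduction.
Minimum 116 months: 140 months meets the minimum, no increase.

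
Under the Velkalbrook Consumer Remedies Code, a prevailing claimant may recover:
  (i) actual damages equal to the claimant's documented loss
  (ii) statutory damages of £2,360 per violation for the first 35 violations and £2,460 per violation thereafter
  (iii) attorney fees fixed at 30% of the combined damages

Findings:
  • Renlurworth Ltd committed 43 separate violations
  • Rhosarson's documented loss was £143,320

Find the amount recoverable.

£319,280

First 35 violations: 35 × £2,360 = £82,600
Remaining violations: (43 − 35) × £2,460 = £19,680
Statutory damages: £82,600 + £19,680 = £102,280
Combined damages: £143,320 + £102,280 = £245,600
Attorney fees: 30% of £245,600 = £73,680
Total recovery: £245,600 + £73,680 = £319,280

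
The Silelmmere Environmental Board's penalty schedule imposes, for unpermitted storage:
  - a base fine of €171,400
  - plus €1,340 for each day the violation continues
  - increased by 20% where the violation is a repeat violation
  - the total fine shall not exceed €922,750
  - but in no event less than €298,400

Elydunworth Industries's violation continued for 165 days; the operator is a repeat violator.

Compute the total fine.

€471,000

Per-day component: 165 × €1,340 = €221,100
Base plus per-day: €171,400 + €221,100 = €392,500
Enhancement: 20% of €392,500 = €78,500
Enhanced fine: €392,500 + €78,500 = €471,000
Cap at €922,750: €471,000 is within the cap, no reduction.
Minimum €298,400: €471,000 meets the minimum, no increase.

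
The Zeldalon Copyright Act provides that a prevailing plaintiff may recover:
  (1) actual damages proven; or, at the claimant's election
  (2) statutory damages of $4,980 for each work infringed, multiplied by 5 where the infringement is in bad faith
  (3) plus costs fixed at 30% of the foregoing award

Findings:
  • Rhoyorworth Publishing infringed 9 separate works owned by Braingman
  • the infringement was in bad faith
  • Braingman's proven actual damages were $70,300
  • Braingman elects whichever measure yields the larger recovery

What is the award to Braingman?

Statutory damages: 9 × $4,980 = $44,820
Multiplied by 5: 5 × $44,820 = $224,100
Greater of actual damages ($70,300) or enhanced statutory damages ($224,100): $224,100
Costs: 30% of $224,100 = $67,230
Award plus costs: $224,100 + $67,230 = $291,330

$291,330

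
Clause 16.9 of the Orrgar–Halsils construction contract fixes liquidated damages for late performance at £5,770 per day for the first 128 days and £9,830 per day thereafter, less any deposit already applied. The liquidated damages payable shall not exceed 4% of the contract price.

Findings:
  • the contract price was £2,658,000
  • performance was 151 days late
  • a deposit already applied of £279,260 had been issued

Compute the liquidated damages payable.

£106,320

First 128 days: 128 × £5,770 = £738,560
Remaining days: (151 − 128) × £9,830 = £226,090
Accrued per-day damages: £738,560 + £226,090 = £964,650
Less deposit already applied: £964,650 − £279,260 = £685,390
Cap: 4% of £2,658,000 = £106,320
Cap at £106,320: £685,390 exceeds the cap → £106,320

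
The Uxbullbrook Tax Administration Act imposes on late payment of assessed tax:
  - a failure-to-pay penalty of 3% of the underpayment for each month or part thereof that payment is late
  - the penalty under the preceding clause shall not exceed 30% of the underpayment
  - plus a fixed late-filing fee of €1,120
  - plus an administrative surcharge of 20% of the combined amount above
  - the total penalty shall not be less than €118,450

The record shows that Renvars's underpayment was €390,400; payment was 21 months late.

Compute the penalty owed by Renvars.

Accrued rate: 3% × 21 = 63%, capped at 30% → 30%
Failure-to-pay penalty: 30% of €390,400 = €117,120
Penalty before surcharge: €117,120 + €1,120 = €118,240
Administrative surcharge: 20% of €118,240 = €23,648
Total penalty: €118,240 + €23,648 = €141,888
Minimum €118,450: €141,888 meets the minimum, no increase.

Penalty: €141,888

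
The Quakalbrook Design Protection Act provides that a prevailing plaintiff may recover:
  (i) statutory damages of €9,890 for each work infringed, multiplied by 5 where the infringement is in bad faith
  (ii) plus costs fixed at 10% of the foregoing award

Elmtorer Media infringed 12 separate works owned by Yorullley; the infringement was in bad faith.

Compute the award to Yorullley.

Statutory damages: 12 × €9,890 = €118,680
Multiplied by 5: 5 × €118,680 = €593,400
Costs: 10% of €593,400 = €59,340
Award plus costs: €593,400 + €59,340 = €652,740

€652,740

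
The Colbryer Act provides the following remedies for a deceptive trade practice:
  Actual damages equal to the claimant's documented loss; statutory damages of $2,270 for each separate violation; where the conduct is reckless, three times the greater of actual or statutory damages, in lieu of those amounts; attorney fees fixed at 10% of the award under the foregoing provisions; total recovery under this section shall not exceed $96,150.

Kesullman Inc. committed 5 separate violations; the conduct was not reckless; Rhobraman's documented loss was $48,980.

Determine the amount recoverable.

$66,363

Statutory damages: 5 × $2,270 = $11,350
Conduct not reckless: the in-lieu enhancement does not apply.
Actual plus statutory damages: $48,980 + $11,350 = $60,330
Attorney fees: 10% of $60,330 = $6,033
Total before cap: $60,330 + $6,033 = $66,363
Cap at $96,150: $66,363 is within the cap, no reduction.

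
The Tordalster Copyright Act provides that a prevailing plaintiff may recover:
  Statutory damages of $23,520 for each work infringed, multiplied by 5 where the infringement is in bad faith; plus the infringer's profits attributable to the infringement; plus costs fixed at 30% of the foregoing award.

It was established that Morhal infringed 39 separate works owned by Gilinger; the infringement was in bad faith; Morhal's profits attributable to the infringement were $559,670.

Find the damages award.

Statutory damages: 39 × $23,520 = $917,280
Multiplied by 5: 5 × $917,280 = $4,586,400
Combined award: $4,586,400 + $559,670 = $5,146,070
Costs: 30% of $5,146,070 = $1,543,821
Award plus costs: $5,146,070 + $1,543,821 = $6,689,891

$6,689,891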